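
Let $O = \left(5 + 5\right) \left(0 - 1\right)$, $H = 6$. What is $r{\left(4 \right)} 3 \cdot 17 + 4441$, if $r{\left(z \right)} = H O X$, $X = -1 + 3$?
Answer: $-1679$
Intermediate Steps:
$X = 2$
$O = -10$ ($O = 10 \left(-1\right) = -10$)
$r{\left(z \right)} = -120$ ($r{\left(z \right)} = 6 \left(-10\right) 2 = \left(-60\right) 2 = -120$)
$r{\left(4 \right)} 3 \cdot 17 + 4441 = \left(-120\right) 3 \cdot 17 + 4441 = \left(-360\right) 17 + 4441 = -6120 + 4441 = -1679$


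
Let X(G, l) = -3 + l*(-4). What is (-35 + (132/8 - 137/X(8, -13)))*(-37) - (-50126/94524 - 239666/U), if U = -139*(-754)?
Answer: 47982441124141/60678429357 ≈ 790.77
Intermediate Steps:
X(G, l) = -3 - 4*l
U = 104806
(-35 + (132/8 - 137/X(8, -13)))*(-37) - (-50126/94524 - 239666/U) = (-35 + (132/8 - 137/(-3 - 4*(-13))))*(-37) - (-50126/94524 - 239666/104806) = (-35 + (132*(1/8) - 137/(-3 + 52)))*(-37) - (-50126*1/94524 - 239666*1/104806) = (-35 + (33/2 - 137/49))*(-37) - (-25063/47262 - 119833/52403) = (-35 + (33/2 - 137*1/49))*(-37) - 1*(-6976923635/2476670586) = (-35 + (33/2 - 137/49))*(-37) + 6976923635/2476670586 = (-35 + 1343/98)*(-37) + 6976923635/2476670586 = -2087/98*(-37) + 6976923635/2476670586 = 77219/98 + 6976923635/2476670586 = 47982441124141/60678429357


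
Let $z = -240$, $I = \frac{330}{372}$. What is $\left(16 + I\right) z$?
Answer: $- \frac{125640}{31} \approx -4052.9$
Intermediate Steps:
$I = \frac{55}{62}$ ($I = 330 \cdot \frac{1}{372} = \frac{55}{62} \approx 0.8871$)
$\left(16 + I\right) z = \left(16 + \frac{55}{62}\right) \left(-240\right) = \frac{1047}{62} \left(-240\right) = - \frac{125640}{31}$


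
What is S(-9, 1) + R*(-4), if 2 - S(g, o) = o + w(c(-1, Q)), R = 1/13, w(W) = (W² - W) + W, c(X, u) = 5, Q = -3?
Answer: -316/13 ≈ -24.308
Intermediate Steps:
w(W) = W²
R = 1/13 ≈ 0.076923
S(g, o) = -23 - o (S(g, o) = 2 - (o + 5²) = 2 - (o + 25) = 2 - (25 + o) = 2 + (-25 - o) = -23 - o)
S(-9, 1) + R*(-4) = (-23 - 1*1) + (1/13)*(-4) = (-23 - 1) - 4/13 = -24 - 4/13 = -316/13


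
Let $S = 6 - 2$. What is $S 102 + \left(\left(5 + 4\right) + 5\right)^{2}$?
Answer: $604$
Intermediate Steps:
$S = 4$ ($S = 6 - 2 = 4$)
$S 102 + \left(\left(5 + 4\right) + 5\right)^{2} = 4 \cdot 102 + \left(\left(5 + 4\right) + 5\right)^{2} = 408 + \left(9 + 5\right)^{2} = 408 + 14^{2} = 408 + 196 = 604$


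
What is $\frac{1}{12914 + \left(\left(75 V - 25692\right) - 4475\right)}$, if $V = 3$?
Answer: $- \frac{1}{17028} \approx -5.8727 \cdot 10^{-5}$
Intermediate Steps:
$\frac{1}{12914 + \left(\left(75 V - 25692\right) - 4475\right)} = \frac{1}{12914 + \left(\left(75 \cdot 3 - 25692\right) - 4475\right)} = \frac{1}{12914 + \left(\left(225 - 25692\right) - 4475\right)} = \frac{1}{12914 - 29942} = \frac{1}{-17028} = - \frac{1}{17028}$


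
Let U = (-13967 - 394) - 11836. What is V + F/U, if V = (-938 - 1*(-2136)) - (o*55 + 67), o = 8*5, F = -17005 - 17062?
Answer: -27970526/26197 ≈ -1067.7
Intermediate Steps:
F = -34067
U = -26197 (U = -14361 - 11836 = -26197)
o = 40
V = -1069 (V = (-938 - 1*(-2136)) - (40*55 + 67) = (-938 + 2136) - (2200 + 67) = 1198 - 1*2267 = 1198 - 2267 = -1069)
V + F/U = -1069 - 34067/(-26197) = -1069 - 34067*(-1/26197) = -1069 + 34067/26197 = -27970526/26197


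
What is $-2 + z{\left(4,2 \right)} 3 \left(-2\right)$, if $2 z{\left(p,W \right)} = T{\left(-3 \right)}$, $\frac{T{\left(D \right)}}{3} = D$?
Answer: $25$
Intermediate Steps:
$T{\left(D \right)} = 3 D$
$z{\left(p,W \right)} = - \frac{9}{2}$ ($z{\left(p,W \right)} = \frac{3 \left(-3\right)}{2} = \frac{1}{2} \left(-9\right) = - \frac{9}{2}$)
$-2 + z{\left(4,2 \right)} 3 \left(-2\right) = -2 - \frac{9 \cdot 3 \left(-2\right)}{2} = -2 - -27 = -2 + 27 = 25$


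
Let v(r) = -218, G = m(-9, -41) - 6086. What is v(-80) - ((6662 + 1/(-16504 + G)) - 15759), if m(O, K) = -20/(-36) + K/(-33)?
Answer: 19855504027/2236232 ≈ 8879.0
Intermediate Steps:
m(O, K) = 5/9 - K/33 (m(O, K) = -20*(-1/36) + K*(-1/33) = 5/9 - K/33)
G = -602336/99 (G = (5/9 - 1/33*(-41)) - 6086 = (5/9 + 41/33) - 6086 = 178/99 - 6086 = -602336/99 ≈ -6084.2)
v(-80) - ((6662 + 1/(-16504 + G)) - 15759) = -218 - ((6662 + 1/(-16504 - 602336/99)) - 15759) = -218 - ((6662 + 1/(-2236232/99)) - 15759) = -218 - ((6662 - 99/2236232) - 15759) = -218 - (14897777485/2236232 - 15759) = -218 - 1*(-20343002603/2236232) = -218 + 20343002603/2236232 = 19855504027/2236232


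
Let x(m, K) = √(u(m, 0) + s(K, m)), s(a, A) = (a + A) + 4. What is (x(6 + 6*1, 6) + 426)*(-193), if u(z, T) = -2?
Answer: -82218 - 386*√5 ≈ -83081.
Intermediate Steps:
s(a, A) = 4 + A + a (s(a, A) = (A + a) + 4 = 4 + A + a)
x(m, K) = √(2 + K + m) (x(m, K) = √(-2 + (4 + m + K)) = √(-2 + (4 + K + m)) = √(2 + K + m))
(x(6 + 6*1, 6) + 426)*(-193) = (√(2 + 6 + (6 + 6*1)) + 426)*(-193) = (√(2 + 6 + (6 + 6)) + 426)*(-193) = (√(2 + 6 + 12) + 426)*(-193) = (√20 + 426)*(-193) = (2*√5 + 426)*(-193) = (426 + 2*√5)*(-193) = -82218 - 386*√5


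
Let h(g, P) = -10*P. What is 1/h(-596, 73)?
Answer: -1/730 ≈ -0.0013699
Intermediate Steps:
1/h(-596, 73) = 1/(-10*73) = 1/(-730) = -1/730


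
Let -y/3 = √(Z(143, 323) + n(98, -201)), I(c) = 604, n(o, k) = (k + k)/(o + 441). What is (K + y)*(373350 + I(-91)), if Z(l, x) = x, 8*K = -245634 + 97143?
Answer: -27764401707/4 - 160266*√1910645/11 ≈ -6.9612e+9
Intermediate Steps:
K = -148491/8 (K = (-245634 + 97143)/8 = (⅛)*(-148491) = -148491/8 ≈ -18561.)
n(o, k) = 2*k/(441 + o) (n(o, k) = (2*k)/(441 + o) = 2*k/(441 + o))
y = -3*√1910645/77 (y = -3*√(323 + 2*(-201)/(441 + 98)) = -3*√(323 + 2*(-201)/539) = -3*√(323 + 2*(-201)*(1/539)) = -3*√(323 - 402/539) = -3*√1910645/77 ≈ -53.854)
(K + y)*(373350 + I(-91)) = (-148491/8 - 3*√1910645/77)*(373350 + 604) = (-148491/8 - 3*√1910645/77)*373954 = -27764401707/4 - 160266*√1910645/11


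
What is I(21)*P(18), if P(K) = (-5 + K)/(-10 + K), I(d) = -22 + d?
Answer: -13/8 ≈ -1.6250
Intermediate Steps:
P(K) = (-5 + K)/(-10 + K)
I(21)*P(18) = (-22 + 21)*((-5 + 18)/(-10 + 18)) = -13/8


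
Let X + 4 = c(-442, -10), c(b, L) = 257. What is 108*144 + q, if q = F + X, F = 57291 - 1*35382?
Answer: 37714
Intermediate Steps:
X = 253 (X = -4 + 257 = 253)
F = 21909 (F = 57291 - 35382 = 21909)
q = 22162 (q = 21909 + 253 = 22162)
108*144 + q = 108*144 + 22162 = 15552 + 22162 = 37714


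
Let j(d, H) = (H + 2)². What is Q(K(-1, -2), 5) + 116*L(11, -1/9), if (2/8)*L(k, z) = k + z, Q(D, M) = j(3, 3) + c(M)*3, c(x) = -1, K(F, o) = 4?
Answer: 45670/9 ≈ 5074.4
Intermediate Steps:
j(d, H) = (2 + H)²
Q(D, M) = 22 (Q(D, M) = (2 + 3)² - 1*3 = 5² - 3 = 25 - 3 = 22)
L(k, z) = 4*k + 4*z (L(k, z) = 4*(k + z) = 4*k + 4*z)
Q(K(-1, -2), 5) + 116*L(11, -1/9) = 22 + 116*(4*11 + 4*(-1/9)) = 22 + 116*(44 + 4*(-1*⅑)) = 22 + 116*(44 + 4*(-⅑)) = 22 + 116*(44 - 4/9) = 22 + 116*(392/9) = 22 + 45472/9 = 45670/9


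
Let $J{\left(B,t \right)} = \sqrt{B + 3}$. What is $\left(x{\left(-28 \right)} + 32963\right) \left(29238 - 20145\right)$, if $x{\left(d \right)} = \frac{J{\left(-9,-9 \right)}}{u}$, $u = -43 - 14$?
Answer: $299732559 - \frac{3031 i \sqrt{6}}{19} \approx 2.9973 \cdot 10^{8} - 390.76 i$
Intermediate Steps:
$J{\left(B,t \right)} = \sqrt{3 + B}$
$u = -57$
$x{\left(d \right)} = - \frac{i \sqrt{6}}{57}$ ($x{\left(d \right)} = \frac{\sqrt{3 - 9}}{-57} = \sqrt{-6} \left(- \frac{1}{57}\right) = i \sqrt{6} \left(- \frac{1}{57}\right) = - \frac{i \sqrt{6}}{57}$)
$\left(x{\left(-28 \right)} + 32963\right) \left(29238 - 20145\right) = \left(- \frac{i \sqrt{6}}{57} + 32963\right) \left(29238 - 20145\right) = \left(32963 - \frac{i \sqrt{6}}{57}\right) 9093 = 299732559 - \frac{3031 i \sqrt{6}}{19}$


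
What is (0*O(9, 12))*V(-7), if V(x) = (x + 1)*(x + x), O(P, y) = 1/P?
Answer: 0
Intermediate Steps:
V(x) = 2*x*(1 + x) (V(x) = (1 + x)*(2*x) = 2*x*(1 + x))
(0*O(9, 12))*V(-7) = (0/9)*(2*(-7)*(1 - 7)) = (0*(⅑))*(2*(-7)*(-6)) = 0*84 = 0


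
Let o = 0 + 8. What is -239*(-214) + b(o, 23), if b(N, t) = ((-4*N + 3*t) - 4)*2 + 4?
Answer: 51216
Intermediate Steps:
o = 8
b(N, t) = -4 - 8*N + 6*t (b(N, t) = (-4 - 4*N + 3*t)*2 + 4 = (-8 - 8*N + 6*t) + 4 = -4 - 8*N + 6*t)
-239*(-214) + b(o, 23) = -239*(-214) + (-4 - 8*8 + 6*23) = 51146 + (-4 - 64 + 138) = 51146 + 70 = 51216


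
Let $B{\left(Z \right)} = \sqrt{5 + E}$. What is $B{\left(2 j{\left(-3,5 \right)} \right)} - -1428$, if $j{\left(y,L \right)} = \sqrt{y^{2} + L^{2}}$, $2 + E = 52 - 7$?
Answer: $1428 + 4 \sqrt{3} \approx 1434.9$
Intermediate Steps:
$E = 43$ ($E = -2 + \left(52 - 7\right) = -2 + 45 = 43$)
$j{\left(y,L \right)} = \sqrt{L^{2} + y^{2}}$
$B{\left(Z \right)} = 4 \sqrt{3}$ ($B{\left(Z \right)} = \sqrt{5 + 43} = \sqrt{48} = 4 \sqrt{3}$)
$B{\left(2 j{\left(-3,5 \right)} \right)} - -1428 = 4 \sqrt{3} - -1428 = 4 \sqrt{3} + 1428 = 1428 + 4 \sqrt{3}$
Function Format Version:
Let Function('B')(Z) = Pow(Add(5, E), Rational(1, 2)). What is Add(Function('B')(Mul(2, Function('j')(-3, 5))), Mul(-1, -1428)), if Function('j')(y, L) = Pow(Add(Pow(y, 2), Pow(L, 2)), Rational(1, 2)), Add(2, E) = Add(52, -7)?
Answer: Add(1428, Mul(4, Pow(3, Rational(1, 2)))) ≈ 1434.9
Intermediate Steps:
E = 43 (E = Add(-2, Add(52, -7)) = Add(-2, 45) = 43)
Function('j')(y, L) = Pow(Add(Pow(L, 2), Pow(y, 2)), Rational(1, 2))
Function('B')(Z) = Mul(4, Pow(3, Rational(1, 2))) (Function('B')(Z) = Pow(Add(5, 43), Rational(1, 2)) = Pow(48, Rational(1, 2)) = Mul(4, Pow(3, Rational(1, 2))))
Add(Function('B')(Mul(2, Function('j')(-3, 5))), Mul(-1, -1428)) = Add(Mul(4, Pow(3, Rational(1, 2))), Mul(-1, -1428)) = Add(Mul(4, Pow(3, Rational(1, 2))), 1428) = Add(1428, Mul(4, Pow(3, Rational(1, 2))))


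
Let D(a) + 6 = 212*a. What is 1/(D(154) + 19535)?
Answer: 1/52177 ≈ 1.9166e-5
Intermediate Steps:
D(a) = -6 + 212*a
1/(D(154) + 19535) = 1/((-6 + 212*154) + 19535) = 1/((-6 + 32648) + 19535) = 1/(32642 + 19535) = 1/52177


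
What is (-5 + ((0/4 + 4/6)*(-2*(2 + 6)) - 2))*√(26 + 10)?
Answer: -106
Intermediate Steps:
(-5 + ((0/4 + 4/6)*(-2*(2 + 6)) - 2))*√(26 + 10) = (-5 + ((0*(¼) + 4*(⅙))*(-2*8) - 2))*√36 = (-5 + ((0 + ⅔)*(-16) - 2))*6 = (-5 + ((⅔)*(-16) - 2))*6 = (-5 + (-32/3 - 2))*6 = (-5 - 38/3)*6 = -53/3*6 = -106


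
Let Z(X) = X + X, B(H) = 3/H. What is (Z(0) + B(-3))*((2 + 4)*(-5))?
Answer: 30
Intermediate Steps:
Z(X) = 2*X
(Z(0) + B(-3))*((2 + 4)*(-5)) = (2*0 + 3/(-3))*((2 + 4)*(-5)) = (0 + 3*(-1/3))*(6*(-5)) = (0 - 1)*(-30) = -1*(-30) = 30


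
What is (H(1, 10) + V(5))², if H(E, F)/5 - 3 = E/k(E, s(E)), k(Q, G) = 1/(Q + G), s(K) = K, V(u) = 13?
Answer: 1444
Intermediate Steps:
k(Q, G) = 1/(G + Q)
H(E, F) = 15 + 10*E² (H(E, F) = 15 + 5*(E/(1/(E + E))) = 15 + 5*(E/(1/(2*E))) = 15 + 5*(E/((1/(2*E)))) = 15 + 5*(E*(2*E)) = 15 + 5*(2*E²) = 15 + 10*E²)
(H(1, 10) + V(5))² = ((15 + 10*1²) + 13)² = ((15 + 10*1) + 13)² = ((15 + 10) + 13)² = (25 + 13)² = 38² = 1444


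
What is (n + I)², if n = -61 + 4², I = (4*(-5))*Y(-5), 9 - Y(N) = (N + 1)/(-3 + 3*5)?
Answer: 483025/9 ≈ 53669.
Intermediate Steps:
Y(N) = 107/12 - N/12 (Y(N) = 9 - (N + 1)/(-3 + 3*5) = 9 - (1 + N)/(-3 + 15) = 9 - (1 + N)/12 = 9 - (1/12 + N/12) = 9 + (-1/12 - N/12) = 107/12 - N/12)
I = -560/3 (I = (4*(-5))*(107/12 - 1/12*(-5)) = -20*(107/12 + 5/12) = -20*28/3 = -560/3 ≈ -186.67)
n = -45 (n = -61 + 16 = -45)
(n + I)² = (-45 - 560/3)² = (-695/3)² = 483025/9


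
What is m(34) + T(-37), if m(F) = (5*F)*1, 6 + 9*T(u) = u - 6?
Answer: 1481/9 ≈ 164.56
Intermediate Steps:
T(u) = -4/3 + u/9 (T(u) = -⅔ + (u - 6)/9 = -⅔ + (-6 + u)/9 = -⅔ + (-⅔ + u/9) = -4/3 + u/9)
m(F) = 5*F
m(34) + T(-37) = 5*34 + (-4/3 + (⅑)*(-37)) = 170 + (-4/3 - 37/9) = 170 - 49/9 = 1481/9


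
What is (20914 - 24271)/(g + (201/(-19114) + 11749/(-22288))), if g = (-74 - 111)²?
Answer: -238354179504/2430010020821 ≈ -0.098088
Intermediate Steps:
g = 34225 (g = (-185)² = 34225)
(20914 - 24271)/(g + (201/(-19114) + 11749/(-22288))) = (20914 - 24271)/(34225 + (201/(-19114) + 11749/(-22288))) = -3357/(34225 + (201*(-1/19114) + 11749*(-1/22288))) = -3357/(34225 + (-201/19114 - 11749/22288)) = -3357/(34225 - 114525137/213006416) = -3357/7290030062463/213006416 = -3357*213006416/7290030062463 = -238354179504/2430010020821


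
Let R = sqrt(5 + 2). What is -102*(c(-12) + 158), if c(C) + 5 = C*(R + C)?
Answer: -30294 + 1224*sqrt(7) ≈ -27056.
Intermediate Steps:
R = sqrt(7) ≈ 2.6458
c(C) = -5 + C*(C + sqrt(7)) (c(C) = -5 + C*(sqrt(7) + C) = -5 + C*(C + sqrt(7)))
-102*(c(-12) + 158) = -102*((-5 + (-12)**2 - 12*sqrt(7)) + 158) = -102*((-5 + 144 - 12*sqrt(7)) + 158) = -102*((139 - 12*sqrt(7)) + 158) = -102*(297 - 12*sqrt(7)) = -30294 + 1224*sqrt(7)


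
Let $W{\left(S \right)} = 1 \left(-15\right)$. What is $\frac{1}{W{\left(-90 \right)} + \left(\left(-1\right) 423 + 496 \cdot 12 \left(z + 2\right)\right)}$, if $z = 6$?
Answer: $\frac{1}{47178} \approx 2.1196 \cdot 10^{-5}$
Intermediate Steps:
$W{\left(S \right)} = -15$
$\frac{1}{W{\left(-90 \right)} + \left(\left(-1\right) 423 + 496 \cdot 12 \left(z + 2\right)\right)} = \frac{1}{-15 + \left(\left(-1\right) 423 + 496 \cdot 12 \left(6 + 2\right)\right)} = \frac{1}{-15 - \left(423 - 496 \cdot 12 \cdot 8\right)} = \frac{1}{-15 + \left(-423 + 496 \cdot 96\right)} = \frac{1}{-15 + \left(-423 + 47616\right)} = \frac{1}{-15 + 47193} = \frac{1}{47178}$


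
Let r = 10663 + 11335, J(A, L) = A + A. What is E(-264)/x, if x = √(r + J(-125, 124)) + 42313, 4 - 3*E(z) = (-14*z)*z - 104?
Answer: 4587913964/596789407 - 216856*√5437/596789407 ≈ 7.6609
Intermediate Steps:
J(A, L) = 2*A
r = 21998
E(z) = 36 + 14*z²/3 (E(z) = 4/3 - ((-14*z)*z - 104)/3 = 4/3 - (-14*z² - 104)/3 = 4/3 - (-104 - 14*z²)/3 = 4/3 + (104/3 + 14*z²/3) = 36 + 14*z²/3)
x = 42313 + 2*√5437 (x = √(21998 + 2*(-125)) + 42313 = √(21998 - 250) + 42313 = √21748 + 42313 = 2*√5437 + 42313 = 42313 + 2*√5437 ≈ 42461.)
E(-264)/x = (36 + (14/3)*(-264)²)/(42313 + 2*√5437) = (36 + (14/3)*69696)/(42313 + 2*√5437) = (36 + 325248)/(42313 + 2*√5437) = 325284/(42313 + 2*√5437)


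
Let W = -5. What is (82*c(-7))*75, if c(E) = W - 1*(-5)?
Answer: 0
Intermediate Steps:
c(E) = 0 (c(E) = -5 - 1*(-5) = -5 + 5 = 0)
(82*c(-7))*75 = (82*0)*75 = 0*75 = 0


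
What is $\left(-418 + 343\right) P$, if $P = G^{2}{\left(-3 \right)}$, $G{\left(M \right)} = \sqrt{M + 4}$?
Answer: $-75$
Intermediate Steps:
$G{\left(M \right)} = \sqrt{4 + M}$
$P = 1$ ($P = \left(\sqrt{4 - 3}\right)^{2} = \left(\sqrt{1}\right)^{2} = 1^{2} = 1$)
$\left(-418 + 343\right) P = \left(-418 + 343\right) 1 = \left(-75\right) 1 = -75$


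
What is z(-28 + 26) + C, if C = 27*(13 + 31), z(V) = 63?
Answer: 1251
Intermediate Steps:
C = 1188 (C = 27*44 = 1188)
z(-28 + 26) + C = 63 + 1188 = 1251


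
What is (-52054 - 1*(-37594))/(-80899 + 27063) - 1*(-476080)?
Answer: 6407564335/13459 ≈ 4.7608e+5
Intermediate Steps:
(-52054 - 1*(-37594))/(-80899 + 27063) - 1*(-476080) = (-52054 + 37594)/(-53836) + 476080 = -14460*(-1/53836) + 476080 = 3615/13459 + 476080 = 6407564335/13459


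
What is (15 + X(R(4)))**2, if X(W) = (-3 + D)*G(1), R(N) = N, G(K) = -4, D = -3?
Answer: 1521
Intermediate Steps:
X(W) = 24 (X(W) = (-3 - 3)*(-4) = -6*(-4) = 24)
(15 + X(R(4)))**2 = (15 + 24)**2 = 39**2 = 1521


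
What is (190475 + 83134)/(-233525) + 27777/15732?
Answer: 727402379/1224605100 ≈ 0.59399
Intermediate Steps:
(190475 + 83134)/(-233525) + 27777/15732 = 273609*(-1/233525) + 27777*(1/15732) = -273609/233525 + 9259/5244 = 727402379/1224605100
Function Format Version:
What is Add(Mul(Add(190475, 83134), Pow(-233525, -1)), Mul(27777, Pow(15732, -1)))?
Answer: Rational(727402379, 1224605100) ≈ 0.59399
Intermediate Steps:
Add(Mul(Add(190475, 83134), Pow(-233525, -1)), Mul(27777, Pow(15732, -1))) = Add(Mul(273609, Rational(-1, 233525)), Mul(27777, Rational(1, 15732))) = Add(Rational(-273609, 233525), Rational(9259, 5244)) = Rational(727402379, 1224605100)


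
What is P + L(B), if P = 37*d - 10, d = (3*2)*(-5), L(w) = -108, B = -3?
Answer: -1228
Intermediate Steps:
d = -30 (d = 6*(-5) = -30)
P = -1120 (P = 37*(-30) - 10 = -1110 - 10 = -1120)
P + L(B) = -1120 - 108 = -1228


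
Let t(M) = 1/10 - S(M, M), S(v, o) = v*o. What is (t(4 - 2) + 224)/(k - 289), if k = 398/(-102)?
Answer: -112251/149380 ≈ -0.75145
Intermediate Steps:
S(v, o) = o*v
t(M) = ⅒ - M² (t(M) = 1/10 - M*M = ⅒ - M²)
k = -199/51 (k = 398*(-1/102) = -199/51 ≈ -3.9020)
(t(4 - 2) + 224)/(k - 289) = ((⅒ - (4 - 2)²) + 224)/(-199/51 - 289) = ((⅒ - 1*2²) + 224)/(-14938/51) = ((⅒ - 1*4) + 224)*(-51/14938) = ((⅒ - 4) + 224)*(-51/14938) = (-39/10 + 224)*(-51/14938) = (2201/10)*(-51/14938) = -112251/149380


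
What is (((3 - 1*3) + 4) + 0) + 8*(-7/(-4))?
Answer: 18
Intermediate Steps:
(((3 - 1*3) + 4) + 0) + 8*(-7/(-4)) = (((3 - 3) + 4) + 0) + 8*(-7*(-1/4)) = ((0 + 4) + 0) + 8*(7/4) = (4 + 0) + 14 = 4 + 14 = 18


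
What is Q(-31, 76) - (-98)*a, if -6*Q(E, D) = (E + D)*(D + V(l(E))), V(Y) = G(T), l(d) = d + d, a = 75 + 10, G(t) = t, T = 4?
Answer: 7730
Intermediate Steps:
a = 85
l(d) = 2*d
V(Y) = 4
Q(E, D) = -(4 + D)*(D + E)/6 (Q(E, D) = -(E + D)*(D + 4)/6 = -(D + E)*(4 + D)/6 = -(4 + D)*(D + E)/6)
Q(-31, 76) - (-98)*a = (-⅔*76 - ⅔*(-31) - ⅙*76² - ⅙*76*(-31)) - (-98)*85 = (-152/3 + 62/3 - ⅙*5776 + 1178/3) - 1*(-8330) = (-152/3 + 62/3 - 2888/3 + 1178/3) + 8330 = -600 + 8330 = 7730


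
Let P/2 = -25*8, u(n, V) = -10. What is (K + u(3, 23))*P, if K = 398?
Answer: -155200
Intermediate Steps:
P = -400 (P = 2*(-25*8) = 2*(-200) = -400)
(K + u(3, 23))*P = (398 - 10)*(-400) = 388*(-400) = -155200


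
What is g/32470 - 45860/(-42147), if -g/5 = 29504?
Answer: -472845124/136851309 ≈ -3.4552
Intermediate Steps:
g = -147520 (g = -5*29504 = -147520)
g/32470 - 45860/(-42147) = -147520/32470 - 45860/(-42147) = -147520*1/32470 - 45860*(-1/42147) = -14752/3247 + 45860/42147 = -472845124/136851309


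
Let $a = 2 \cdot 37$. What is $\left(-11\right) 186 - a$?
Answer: $-2120$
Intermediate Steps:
$a = 74$
$\left(-11\right) 186 - a = \left(-11\right) 186 - 74 = -2046 - 74 = -2120$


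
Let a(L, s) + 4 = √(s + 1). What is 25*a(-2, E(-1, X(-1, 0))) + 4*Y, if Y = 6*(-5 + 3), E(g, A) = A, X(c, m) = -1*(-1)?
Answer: -148 + 25*√2 ≈ -112.64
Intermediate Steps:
X(c, m) = 1
a(L, s) = -4 + √(1 + s) (a(L, s) = -4 + √(s + 1) = -4 + √(1 + s))
Y = -12 (Y = 6*(-2) = -12)
25*a(-2, E(-1, X(-1, 0))) + 4*Y = 25*(-4 + √(1 + 1)) + 4*(-12) = 25*(-4 + √2) - 48 = (-100 + 25*√2) - 48 = -148 + 25*√2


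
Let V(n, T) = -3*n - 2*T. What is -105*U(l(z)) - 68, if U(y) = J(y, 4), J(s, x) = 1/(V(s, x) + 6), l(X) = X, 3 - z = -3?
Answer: -251/4 ≈ -62.750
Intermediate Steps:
z = 6 (z = 3 - 1*(-3) = 3 + 3 = 6)
J(s, x) = 1/(6 - 3*s - 2*x) (J(s, x) = 1/((-3*s - 2*x) + 6) = 1/(6 - 3*s - 2*x))
U(y) = -1/(2 + 3*y) (U(y) = -1/(-6 + 2*4 + 3*y) = -1/(-6 + 8 + 3*y) = -1/(2 + 3*y))
-105*U(l(z)) - 68 = -(-105)/(2 + 3*6) - 68 = -(-105)/(2 + 18) - 68 = -(-105)/20 - 68 = -105*(-1/20) - 68 = 21/4 - 68 = -251/4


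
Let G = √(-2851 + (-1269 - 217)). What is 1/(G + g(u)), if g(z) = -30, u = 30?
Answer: -30/5237 - I*√4337/5237 ≈ -0.0057285 - 0.012575*I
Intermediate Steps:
G = I*√4337 (G = √(-2851 - 1486) = √(-4337) = I*√4337 ≈ 65.856*I)
1/(G + g(u)) = 1/(I*√4337 - 30) = 1/(-30 + I*√4337)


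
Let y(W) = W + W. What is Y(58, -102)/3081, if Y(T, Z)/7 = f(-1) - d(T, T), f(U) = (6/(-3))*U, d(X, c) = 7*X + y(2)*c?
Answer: -1484/1027 ≈ -1.4450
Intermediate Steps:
y(W) = 2*W
d(X, c) = 4*c + 7*X (d(X, c) = 7*X + (2*2)*c = 7*X + 4*c = 4*c + 7*X)
f(U) = -2*U (f(U) = (6*(-⅓))*U = -2*U)
Y(T, Z) = 14 - 77*T (Y(T, Z) = 7*(-2*(-1) - (4*T + 7*T)) = 7*(2 - 11*T) = 14 - 77*T)
Y(58, -102)/3081 = (14 - 77*58)/3081 = (14 - 4466)*(1/3081) = -4452*1/3081 = -1484/1027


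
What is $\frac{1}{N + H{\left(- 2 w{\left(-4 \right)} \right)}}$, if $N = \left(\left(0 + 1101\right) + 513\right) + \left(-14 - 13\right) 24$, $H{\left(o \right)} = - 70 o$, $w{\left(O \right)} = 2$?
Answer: $\frac{1}{1246} \approx 0.00080257$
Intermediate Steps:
$N = 966$ ($N = \left(1101 + 513\right) - 648 = 1614 - 648 = 966$)
$\frac{1}{N + H{\left(- 2 w{\left(-4 \right)} \right)}} = \frac{1}{966 - 70 \left(\left(-2\right) 2\right)} = \frac{1}{966 - -280} = \frac{1}{966 + 280} = \frac{1}{1246}$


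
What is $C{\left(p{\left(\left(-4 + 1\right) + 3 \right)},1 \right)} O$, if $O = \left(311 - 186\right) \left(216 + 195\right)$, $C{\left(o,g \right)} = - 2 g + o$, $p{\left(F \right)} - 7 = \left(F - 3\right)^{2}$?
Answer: $719250$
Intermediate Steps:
$p{\left(F \right)} = 7 + \left(-3 + F\right)^{2}$ ($p{\left(F \right)} = 7 + \left(F - 3\right)^{2} = 7 + \left(-3 + F\right)^{2}$)
$C{\left(o,g \right)} = o - 2 g$
$O = 51375$ ($O = 125 \cdot 411 = 51375$)
$C{\left(p{\left(\left(-4 + 1\right) + 3 \right)},1 \right)} O = \left(\left(7 + \left(-3 + \left(\left(-4 + 1\right) + 3\right)\right)^{2}\right) - 2\right) 51375 = \left(\left(7 + \left(-3 + \left(-3 + 3\right)\right)^{2}\right) - 2\right) 51375 = \left(\left(7 + \left(-3 + 0\right)^{2}\right) - 2\right) 51375 = \left(\left(7 + \left(-3\right)^{2}\right) - 2\right) 51375 = \left(\left(7 + 9\right) - 2\right) 51375 = \left(16 - 2\right) 51375 = 14 \cdot 51375 = 719250$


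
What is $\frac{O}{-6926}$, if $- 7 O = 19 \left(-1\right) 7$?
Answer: $- \frac{19}{6926} \approx -0.0027433$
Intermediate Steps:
$O = 19$ ($O = - \frac{19 \left(-1\right) 7}{7} = - \frac{\left(-19\right) 7}{7} = \left(- \frac{1}{7}\right) \left(-133\right) = 19$)
$\frac{O}{-6926} = \frac{19}{-6926} = 19 \left(- \frac{1}{6926}\right) = - \frac{19}{6926}$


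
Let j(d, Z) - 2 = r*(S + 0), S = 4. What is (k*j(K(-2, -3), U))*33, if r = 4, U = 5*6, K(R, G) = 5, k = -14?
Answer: -8316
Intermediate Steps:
U = 30
j(d, Z) = 18 (j(d, Z) = 2 + 4*(4 + 0) = 2 + 4*4 = 2 + 16 = 18)
(k*j(K(-2, -3), U))*33 = -14*18*33 = -252*33 = -8316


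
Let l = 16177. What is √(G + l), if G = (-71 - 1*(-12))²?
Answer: √19658 ≈ 140.21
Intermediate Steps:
G = 3481 (G = (-71 + 12)² = (-59)² = 3481)
√(G + l) = √(3481 + 16177) = √19658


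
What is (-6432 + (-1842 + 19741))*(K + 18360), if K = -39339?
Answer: -240566193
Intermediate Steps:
(-6432 + (-1842 + 19741))*(K + 18360) = (-6432 + (-1842 + 19741))*(-39339 + 18360) = (-6432 + 17899)*(-20979) = 11467*(-20979) = -240566193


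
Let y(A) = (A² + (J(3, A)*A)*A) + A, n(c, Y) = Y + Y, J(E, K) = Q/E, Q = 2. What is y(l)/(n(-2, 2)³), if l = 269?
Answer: 90653/48 ≈ 1888.6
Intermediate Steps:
J(E, K) = 2/E
n(c, Y) = 2*Y
y(A) = A + 5*A²/3 (y(A) = (A² + ((2/3)*A)*A) + A = (A² + ((2*(⅓))*A)*A) + A = (A² + (2*A/3)*A) + A = (A² + 2*A²/3) + A = 5*A²/3 + A = A + 5*A²/3)
y(l)/(n(-2, 2)³) = ((⅓)*269*(3 + 5*269))/((2*2)³) = ((⅓)*269*(3 + 1345))/(4³) = ((⅓)*269*1348)/64 = (362612/3)*(1/64) = 90653/48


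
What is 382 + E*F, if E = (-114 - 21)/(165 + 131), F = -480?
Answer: 22234/37 ≈ 600.92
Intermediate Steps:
E = -135/296 ≈ -0.45608
382 + E*F = 382 - 135/296*(-480) = 382 + 8100/37 = 22234/37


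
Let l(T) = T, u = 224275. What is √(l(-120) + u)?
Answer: √224155 ≈ 473.45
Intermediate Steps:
√(l(-120) + u) = √(-120 + 224275) = √224155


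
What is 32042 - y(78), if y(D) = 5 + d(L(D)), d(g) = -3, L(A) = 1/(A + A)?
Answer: 32040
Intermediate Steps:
L(A) = 1/(2*A)
y(D) = 2 (y(D) = 5 - 3 = 2)
32042 - y(78) = 32042 - 1*2 = 32042 - 2 = 32040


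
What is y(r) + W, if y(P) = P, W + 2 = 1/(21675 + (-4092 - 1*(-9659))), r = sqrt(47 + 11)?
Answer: -54483/27242 + sqrt(58) ≈ 5.6158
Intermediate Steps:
r = sqrt(58) ≈ 7.6158
W = -54483/27242 (W = -2 + 1/(21675 + (-4092 - 1*(-9659))) = -2 + 1/(21675 + (-4092 + 9659)) = -2 + 1/(21675 + 5567) = -2 + 1/27242 = -54483/27242 ≈ -2.0000)
y(r) + W = sqrt(58) - 54483/27242 = -54483/27242 + sqrt(58)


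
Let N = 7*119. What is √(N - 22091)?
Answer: 3*I*√2362 ≈ 145.8*I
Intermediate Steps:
N = 833
√(N - 22091) = √(833 - 22091) = √(-21258) = 3*I*√2362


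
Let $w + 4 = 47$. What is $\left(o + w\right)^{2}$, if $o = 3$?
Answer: $2116$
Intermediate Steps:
$w = 43$ ($w = -4 + 47 = 43$)
$\left(o + w\right)^{2} = \left(3 + 43\right)^{2} = 46^{2} = 2116$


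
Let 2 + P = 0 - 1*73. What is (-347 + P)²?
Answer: 178084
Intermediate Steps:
P = -75 (P = -2 + (0 - 1*73) = -2 + (0 - 73) = -2 - 73 = -75)
(-347 + P)² = (-347 - 75)² = (-422)² = 178084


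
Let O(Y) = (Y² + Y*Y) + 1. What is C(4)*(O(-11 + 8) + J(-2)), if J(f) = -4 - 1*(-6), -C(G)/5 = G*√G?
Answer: -840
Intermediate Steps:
C(G) = -5*G^(3/2) (C(G) = -5*G*√G = -5*G^(3/2))
J(f) = 2 (J(f) = -4 + 6 = 2)
O(Y) = 1 + 2*Y² (O(Y) = (Y² + Y²) + 1 = 2*Y² + 1 = 1 + 2*Y²)
C(4)*(O(-11 + 8) + J(-2)) = (-5*4^(3/2))*((1 + 2*(-11 + 8)²) + 2) = (-5*8)*((1 + 2*(-3)²) + 2) = -40*((1 + 2*9) + 2) = -40*((1 + 18) + 2) = -40*(19 + 2) = -40*21 = -840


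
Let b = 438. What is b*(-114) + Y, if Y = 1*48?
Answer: -49884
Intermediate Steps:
Y = 48
b*(-114) + Y = 438*(-114) + 48 = -49932 + 48 = -49884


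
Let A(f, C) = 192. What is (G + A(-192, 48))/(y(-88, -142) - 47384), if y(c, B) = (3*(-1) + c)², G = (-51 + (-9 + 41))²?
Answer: -553/39103 ≈ -0.014142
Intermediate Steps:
G = 361 (G = (-51 + 32)² = (-19)² = 361)
y(c, B) = (-3 + c)²
(G + A(-192, 48))/(y(-88, -142) - 47384) = (361 + 192)/((-3 - 88)² - 47384) = 553/((-91)² - 47384) = 553/(8281 - 47384) = 553/(-39103) = 553*(-1/39103) = -553/39103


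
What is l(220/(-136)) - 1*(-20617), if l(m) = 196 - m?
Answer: 707697/34 ≈ 20815.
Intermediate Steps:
l(220/(-136)) - 1*(-20617) = (196 - 220/(-136)) - 1*(-20617) = (196 - 220*(-1)/136) + 20617 = (196 - 1*(-55/34)) + 20617 = (196 + 55/34) + 20617 = 6719/34 + 20617 = 707697/34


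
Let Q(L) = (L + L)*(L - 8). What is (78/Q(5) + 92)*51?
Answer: 22797/5 ≈ 4559.4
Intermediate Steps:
Q(L) = 2*L*(-8 + L) (Q(L) = (2*L)*(-8 + L) = 2*L*(-8 + L))
(78/Q(5) + 92)*51 = (78/((2*5*(-8 + 5))) + 92)*51 = (78/((2*5*(-3))) + 92)*51 = (78/(-30) + 92)*51 = (78*(-1/30) + 92)*51 = (-13/5 + 92)*51 = (447/5)*51 = 22797/5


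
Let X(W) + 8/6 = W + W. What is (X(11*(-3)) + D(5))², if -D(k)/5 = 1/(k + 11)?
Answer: 10543009/2304 ≈ 4576.0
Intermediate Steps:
X(W) = -4/3 + 2*W (X(W) = -4/3 + (W + W) = -4/3 + 2*W)
D(k) = -5/(11 + k) (D(k) = -5/(k + 11) = -5/(11 + k))
(X(11*(-3)) + D(5))² = ((-4/3 + 2*(11*(-3))) - 5/(11 + 5))² = ((-4/3 + 2*(-33)) - 5/16)² = ((-4/3 - 66) - 5*1/16)² = (-202/3 - 5/16)² = (-3247/48)² = 10543009/2304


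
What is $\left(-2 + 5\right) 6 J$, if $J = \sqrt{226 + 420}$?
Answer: $18 \sqrt{646} \approx 457.5$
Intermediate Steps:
$J = \sqrt{646} \approx 25.417$
$\left(-2 + 5\right) 6 J = \left(-2 + 5\right) 6 \sqrt{646} = 3 \cdot 6 \sqrt{646} = 18 \sqrt{646}$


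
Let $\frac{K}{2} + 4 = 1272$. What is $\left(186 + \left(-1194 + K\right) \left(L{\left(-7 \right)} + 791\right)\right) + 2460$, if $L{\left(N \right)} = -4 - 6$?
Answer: $1050748$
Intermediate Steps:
$K = 2536$ ($K = -8 + 2 \cdot 1272 = -8 + 2544 = 2536$)
$L{\left(N \right)} = -10$ ($L{\left(N \right)} = -4 - 6 = -10$)
$\left(186 + \left(-1194 + K\right) \left(L{\left(-7 \right)} + 791\right)\right) + 2460 = \left(186 + \left(-1194 + 2536\right) \left(-10 + 791\right)\right) + 2460 = \left(186 + 1342 \cdot 781\right) + 2460 = \left(186 + 1048102\right) + 2460 = 1048288 + 2460 = 1050748$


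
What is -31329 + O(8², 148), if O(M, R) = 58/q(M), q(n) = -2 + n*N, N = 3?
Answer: -2976226/95 ≈ -31329.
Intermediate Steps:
q(n) = -2 + 3*n (q(n) = -2 + n*3 = -2 + 3*n)
O(M, R) = 58/(-2 + 3*M)
-31329 + O(8², 148) = -31329 + 58/(-2 + 3*8²) = -31329 + 58/(-2 + 3*64) = -31329 + 58/(-2 + 192) = -31329 + 58/190 = -31329 + 58*(1/190) = -31329 + 29/95 = -2976226/95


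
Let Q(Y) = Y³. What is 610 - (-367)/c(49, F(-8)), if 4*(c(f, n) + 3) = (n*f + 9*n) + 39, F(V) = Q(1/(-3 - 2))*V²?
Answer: 22070/337 ≈ 65.490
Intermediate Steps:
F(V) = -V²/125 (F(V) = (1/(-3 - 2))³*V² = (1/(-5))³*V² = (-⅕)³*V² = -V²/125)
c(f, n) = 27/4 + 9*n/4 + f*n/4 (c(f, n) = -3 + ((n*f + 9*n) + 39)/4 = -3 + ((f*n + 9*n) + 39)/4 = -3 + ((9*n + f*n) + 39)/4 = -3 + (39 + 9*n + f*n)/4 = -3 + (39/4 + 9*n/4 + f*n/4) = 27/4 + 9*n/4 + f*n/4)
610 - (-367)/c(49, F(-8)) = 610 - (-367)/(27/4 + 9*(-1/125*(-8)²)/4 + (¼)*49*(-1/125*(-8)²)) = 610 - (-367)/(27/4 + 9*(-1/125*64)/4 + (¼)*49*(-1/125*64)) = 610 - (-367)/(27/4 + (9/4)*(-64/125) + (¼)*49*(-64/125)) = 610 - (-367)/(27/4 - 144/125 - 784/125) = 610 - (-367)/(-337/500) = 610 - (-367)*(-500)/337 = 610 - 1*183500/337 = 610 - 183500/337 = 22070/337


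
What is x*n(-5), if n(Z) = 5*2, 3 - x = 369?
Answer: -3660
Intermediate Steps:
x = -366 (x = 3 - 1*369 = 3 - 369 = -366)
n(Z) = 10
x*n(-5) = -366*10 = -3660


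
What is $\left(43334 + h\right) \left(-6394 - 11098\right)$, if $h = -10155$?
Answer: $-580367068$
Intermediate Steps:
$\left(43334 + h\right) \left(-6394 - 11098\right) = \left(43334 - 10155\right) \left(-6394 - 11098\right) = 33179 \left(-17492\right) = -580367068$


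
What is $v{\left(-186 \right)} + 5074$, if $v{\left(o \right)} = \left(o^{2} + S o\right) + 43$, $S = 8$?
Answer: $38225$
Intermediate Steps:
$v{\left(o \right)} = 43 + o^{2} + 8 o$ ($v{\left(o \right)} = \left(o^{2} + 8 o\right) + 43 = 43 + o^{2} + 8 o$)
$v{\left(-186 \right)} + 5074 = \left(43 + \left(-186\right)^{2} + 8 \left(-186\right)\right) + 5074 = \left(43 + 34596 - 1488\right) + 5074 = 33151 + 5074 = 38225$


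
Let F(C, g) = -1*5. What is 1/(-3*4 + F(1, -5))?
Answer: -1/17 ≈ -0.058824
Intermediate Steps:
F(C, g) = -5
1/(-3*4 + F(1, -5)) = 1/(-3*4 - 5) = 1/(-12 - 5) = 1/(-17) = -1/17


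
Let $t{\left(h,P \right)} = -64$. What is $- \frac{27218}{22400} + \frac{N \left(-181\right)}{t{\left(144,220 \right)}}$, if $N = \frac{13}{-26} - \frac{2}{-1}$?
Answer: $\frac{67807}{22400} \approx 3.0271$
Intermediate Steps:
$N = \frac{3}{2}$ ($N = 13 \left(- \frac{1}{26}\right) - -2 = - \frac{1}{2} + 2 = \frac{3}{2} \approx 1.5$)
$- \frac{27218}{22400} + \frac{N \left(-181\right)}{t{\left(144,220 \right)}} = - \frac{27218}{22400} + \frac{\frac{3}{2} \left(-181\right)}{-64} = \left(-27218\right) \frac{1}{22400} - - \frac{543}{128} = - \frac{13609}{11200} + \frac{543}{128} = \frac{67807}{22400}$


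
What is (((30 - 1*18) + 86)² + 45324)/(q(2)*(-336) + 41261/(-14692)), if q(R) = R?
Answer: -807002176/9914285 ≈ -81.398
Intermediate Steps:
(((30 - 1*18) + 86)² + 45324)/(q(2)*(-336) + 41261/(-14692)) = (((30 - 1*18) + 86)² + 45324)/(2*(-336) + 41261/(-14692)) = (((30 - 18) + 86)² + 45324)/(-672 + 41261*(-1/14692)) = ((12 + 86)² + 45324)/(-672 - 41261/14692) = (98² + 45324)/(-9914285/14692) = (9604 + 45324)*(-14692/9914285) = 54928*(-14692/9914285) = -807002176/9914285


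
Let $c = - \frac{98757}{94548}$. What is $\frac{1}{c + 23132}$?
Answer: $\frac{31516}{728995193} \approx 4.3232 \cdot 10^{-5}$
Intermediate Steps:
$c = - \frac{32919}{31516}$ ($c = \left(-98757\right) \frac{1}{94548} = - \frac{32919}{31516} \approx -1.0445$)
$\frac{1}{c + 23132} = \frac{1}{- \frac{32919}{31516} + 23132} = \frac{1}{\frac{728995193}{31516}} = \frac{31516}{728995193}$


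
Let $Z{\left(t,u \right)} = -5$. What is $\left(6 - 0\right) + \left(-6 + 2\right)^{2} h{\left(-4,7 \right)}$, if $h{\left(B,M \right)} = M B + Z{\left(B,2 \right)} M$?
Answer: $-1002$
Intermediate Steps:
$h{\left(B,M \right)} = - 5 M + B M$ ($h{\left(B,M \right)} = M B - 5 M = B M - 5 M = - 5 M + B M$)
$\left(6 - 0\right) + \left(-6 + 2\right)^{2} h{\left(-4,7 \right)} = \left(6 - 0\right) + \left(-6 + 2\right)^{2} \cdot 7 \left(-5 - 4\right) = \left(6 + 0\right) + \left(-4\right)^{2} \cdot 7 \left(-9\right) = 6 + 16 \left(-63\right) = 6 - 1008 = -1002$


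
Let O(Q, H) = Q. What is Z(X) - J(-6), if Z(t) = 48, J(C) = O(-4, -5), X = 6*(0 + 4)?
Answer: 52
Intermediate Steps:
X = 24 (X = 6*4 = 24)
J(C) = -4
Z(X) - J(-6) = 48 - 1*(-4) = 48 + 4 = 52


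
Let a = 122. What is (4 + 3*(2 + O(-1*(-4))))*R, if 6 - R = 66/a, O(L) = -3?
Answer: 333/61 ≈ 5.4590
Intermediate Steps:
R = 333/61 (R = 6 - 66/122 = 6 - 1*33/61 = 6 - 33/61 = 333/61 ≈ 5.4590)
(4 + 3*(2 + O(-1*(-4))))*R = (4 + 3*(2 - 3))*(333/61) = (4 + 3*(-1))*(333/61) = (4 - 3)*(333/61) = 1*(333/61) = 333/61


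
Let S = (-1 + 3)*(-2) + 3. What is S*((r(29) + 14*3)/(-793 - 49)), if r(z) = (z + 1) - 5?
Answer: 67/842 ≈ 0.079572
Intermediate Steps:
r(z) = -4 + z (r(z) = (1 + z) - 5 = -4 + z)
S = -1 (S = 2*(-2) + 3 = -4 + 3 = -1)
S*((r(29) + 14*3)/(-793 - 49)) = -((-4 + 29) + 14*3)/(-793 - 49) = -(25 + 42)/(-842) = -67*(-1)/842 = -1*(-67/842) = 67/842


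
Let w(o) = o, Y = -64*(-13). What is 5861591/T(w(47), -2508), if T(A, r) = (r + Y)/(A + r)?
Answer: 14425375451/1676 ≈ 8.6070e+6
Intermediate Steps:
Y = 832
T(A, r) = (832 + r)/(A + r) (T(A, r) = (r + 832)/(A + r) = (832 + r)/(A + r))
5861591/T(w(47), -2508) = 5861591/(((832 - 2508)/(47 - 2508))) = 5861591/((-1676/(-2461))) = 5861591/((-1/2461*(-1676))) = 5861591/(1676/2461) = 5861591*(2461/1676) = 14425375451/1676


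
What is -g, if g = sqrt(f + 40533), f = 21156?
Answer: -sqrt(61689) ≈ -248.37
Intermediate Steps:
g = sqrt(61689) (g = sqrt(21156 + 40533) = sqrt(61689) ≈ 248.37)
-g = -sqrt(61689)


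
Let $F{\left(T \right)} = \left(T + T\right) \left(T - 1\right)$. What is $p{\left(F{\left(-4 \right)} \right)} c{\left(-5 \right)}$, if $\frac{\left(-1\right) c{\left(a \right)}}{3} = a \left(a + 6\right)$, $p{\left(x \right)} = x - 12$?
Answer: $420$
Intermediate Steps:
$F{\left(T \right)} = 2 T \left(-1 + T\right)$
$p{\left(x \right)} = -12 + x$
$c{\left(a \right)} = - 3 a \left(6 + a\right)$ ($c{\left(a \right)} = - 3 a \left(a + 6\right) = - 3 a \left(6 + a\right)$)
$p{\left(F{\left(-4 \right)} \right)} c{\left(-5 \right)} = \left(-12 + 2 \left(-4\right) \left(-1 - 4\right)\right) \left(\left(-3\right) \left(-5\right) \left(6 - 5\right)\right) = \left(-12 + 2 \left(-4\right) \left(-5\right)\right) \left(\left(-3\right) \left(-5\right) 1\right) = \left(-12 + 40\right) 15 = 28 \cdot 15 = 420$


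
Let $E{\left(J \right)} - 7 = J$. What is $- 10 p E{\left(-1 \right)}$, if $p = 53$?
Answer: $-3180$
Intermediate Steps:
$E{\left(J \right)} = 7 + J$
$- 10 p E{\left(-1 \right)} = \left(-10\right) 53 \left(7 - 1\right) = \left(-530\right) 6 = -3180$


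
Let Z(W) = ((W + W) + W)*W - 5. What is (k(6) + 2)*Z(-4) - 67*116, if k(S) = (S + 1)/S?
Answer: -45815/6 ≈ -7635.8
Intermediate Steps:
Z(W) = -5 + 3*W² (Z(W) = (2*W + W)*W - 5 = (3*W)*W - 5 = 3*W² - 5 = -5 + 3*W²)
k(S) = (1 + S)/S
(k(6) + 2)*Z(-4) - 67*116 = ((1 + 6)/6 + 2)*(-5 + 3*(-4)²) - 67*116 = ((⅙)*7 + 2)*(-5 + 3*16) - 7772 = (7/6 + 2)*(-5 + 48) - 7772 = (19/6)*43 - 7772 = 817/6 - 7772 = -45815/6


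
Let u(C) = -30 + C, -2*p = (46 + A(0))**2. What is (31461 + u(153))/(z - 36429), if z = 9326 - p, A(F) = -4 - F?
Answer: -31584/26221 ≈ -1.2045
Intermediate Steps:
p = -882 (p = -(46 + (-4 - 1*0))**2/2 = -(46 + (-4 + 0))**2/2 = -(46 - 4)**2/2 = -1/2*42**2 = -1/2*1764 = -882)
z = 10208 (z = 9326 - 1*(-882) = 9326 + 882 = 10208)
(31461 + u(153))/(z - 36429) = (31461 + (-30 + 153))/(10208 - 36429) = (31461 + 123)/(-26221) = 31584*(-1/26221) = -31584/26221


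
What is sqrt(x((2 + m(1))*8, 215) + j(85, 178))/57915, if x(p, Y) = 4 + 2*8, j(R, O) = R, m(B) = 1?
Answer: sqrt(105)/57915 ≈ 0.00017693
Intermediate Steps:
x(p, Y) = 20 (x(p, Y) = 4 + 16 = 20)
sqrt(x((2 + m(1))*8, 215) + j(85, 178))/57915 = sqrt(20 + 85)/57915 = sqrt(105)*(1/57915) = sqrt(105)/57915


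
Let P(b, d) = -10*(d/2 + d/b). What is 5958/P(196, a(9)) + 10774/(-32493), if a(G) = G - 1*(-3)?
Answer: -176260559/1787115 ≈ -98.629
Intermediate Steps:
a(G) = 3 + G (a(G) = G + 3 = 3 + G)
P(b, d) = -5*d - 10*d/b (P(b, d) = -10*(d*(1/2) + d/b) = -10*(d/2 + d/b) = -5*d - 10*d/b)
5958/P(196, a(9)) + 10774/(-32493) = 5958/((-5*(3 + 9)*(2 + 196)/196)) + 10774/(-32493) = 5958/((-5*12*1/196*198)) + 10774*(-1/32493) = 5958/(-2970/49) - 10774/32493 = 5958*(-49/2970) - 10774/32493 = -16219/165 - 10774/32493 = -176260559/1787115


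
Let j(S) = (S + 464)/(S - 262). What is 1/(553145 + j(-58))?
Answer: 160/88502997 ≈ 1.8078e-6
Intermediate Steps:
j(S) = (464 + S)/(-262 + S)
1/(553145 + j(-58)) = 1/(553145 + (464 - 58)/(-262 - 58)) = 1/(553145 + 406/(-320)) = 1/(553145 - 1/320*406) = 1/(553145 - 203/160) = 1/(88502997/160) = 160/88502997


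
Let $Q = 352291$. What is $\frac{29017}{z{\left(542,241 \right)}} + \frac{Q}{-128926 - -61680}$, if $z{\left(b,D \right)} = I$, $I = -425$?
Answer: $- \frac{2101000857}{28579550} \approx -73.514$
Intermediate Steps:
$z{\left(b,D \right)} = -425$
$\frac{29017}{z{\left(542,241 \right)}} + \frac{Q}{-128926 - -61680} = \frac{29017}{-425} + \frac{352291}{-128926 - -61680} = 29017 \left(- \frac{1}{425}\right) + \frac{352291}{-128926 + 61680} = - \frac{29017}{425} + \frac{352291}{-67246} = - \frac{29017}{425} + 352291 \left(- \frac{1}{67246}\right) = - \frac{29017}{425} - \frac{352291}{67246} = - \frac{2101000857}{28579550}$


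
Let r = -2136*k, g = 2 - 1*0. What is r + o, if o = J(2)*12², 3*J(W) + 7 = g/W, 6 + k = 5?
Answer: 1848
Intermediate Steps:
k = -1 (k = -6 + 5 = -1)
g = 2 (g = 2 + 0 = 2)
J(W) = -7/3 + 2/(3*W) (J(W) = -7/3 + (2/W)/3 = -7/3 + 2/(3*W))
r = 2136 (r = -2136*(-1) = 2136)
o = -288 (o = ((⅓)*(2 - 7*2)/2)*12² = ((⅓)*(½)*(2 - 14))*144 = ((⅓)*(½)*(-12))*144 = -2*144 = -288)
r + o = 2136 - 288 = 1848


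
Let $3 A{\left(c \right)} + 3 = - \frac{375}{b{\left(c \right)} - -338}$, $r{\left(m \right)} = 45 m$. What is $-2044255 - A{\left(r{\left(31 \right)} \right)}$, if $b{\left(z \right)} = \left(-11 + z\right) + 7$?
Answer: $- \frac{3534515041}{1729} \approx -2.0443 \cdot 10^{6}$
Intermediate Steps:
$b{\left(z \right)} = -4 + z$
$A{\left(c \right)} = -1 - \frac{125}{334 + c}$ ($A{\left(c \right)} = -1 + \frac{\left(-375\right) \frac{1}{\left(-4 + c\right) - -338}}{3} = -1 + \frac{\left(-375\right) \frac{1}{\left(-4 + c\right) + 338}}{3} = -1 + \frac{\left(-375\right) \frac{1}{334 + c}}{3} = -1 - \frac{125}{334 + c}$)
$-2044255 - A{\left(r{\left(31 \right)} \right)} = -2044255 - \frac{-459 - 45 \cdot 31}{334 + 45 \cdot 31} = -2044255 - \frac{-459 - 1395}{334 + 1395} = -2044255 - \frac{-459 - 1395}{1729} = -2044255 - \frac{1}{1729} \left(-1854\right) = -2044255 - - \frac{1854}{1729} = -2044255 + \frac{1854}{1729} = - \frac{3534515041}{1729}$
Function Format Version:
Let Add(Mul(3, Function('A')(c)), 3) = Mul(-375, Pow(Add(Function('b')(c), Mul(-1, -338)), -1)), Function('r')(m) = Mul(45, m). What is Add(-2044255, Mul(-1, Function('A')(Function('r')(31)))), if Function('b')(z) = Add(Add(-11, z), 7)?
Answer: Rational(-3534515041, 1729) ≈ -2.0443e+6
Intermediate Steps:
Function('b')(z) = Add(-4, z)
Function('A')(c) = Add(-1, Mul(-125, Pow(Add(334, c), -1))) (Function('A')(c) = Add(-1, Mul(Rational(1, 3), Mul(-375, Pow(Add(Add(-4, c), Mul(-1, -338)), -1)))) = Add(-1, Mul(Rational(1, 3), Mul(-375, Pow(Add(Add(-4, c), 338), -1)))) = Add(-1, Mul(Rational(1, 3), Mul(-375, Pow(Add(334, c), -1)))) = Add(-1, Mul(-125, Pow(Add(334, c), -1))))
Add(-2044255, Mul(-1, Function('A')(Function('r')(31)))) = Add(-2044255, Mul(-1, Mul(Pow(Add(334, Mul(45, 31)), -1), Add(-459, Mul(-1, Mul(45, 31)))))) = Add(-2044255, Mul(-1, Mul(Pow(Add(334, 1395), -1), Add(-459, Mul(-1, 1395))))) = Add(-2044255, Mul(-1, Mul(Pow(1729, -1), Add(-459, -1395)))) = Add(-2044255, Mul(-1, Mul(Rational(1, 1729), -1854))) = Add(-2044255, Mul(-1, Rational(-1854, 1729))) = Add(-2044255, Rational(1854, 1729)) = Rational(-3534515041, 1729)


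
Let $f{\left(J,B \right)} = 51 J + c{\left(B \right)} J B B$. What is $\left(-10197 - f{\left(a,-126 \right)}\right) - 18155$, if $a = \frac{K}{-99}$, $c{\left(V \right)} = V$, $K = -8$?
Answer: $\frac{4398584}{33} \approx 1.3329 \cdot 10^{5}$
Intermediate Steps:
$a = \frac{8}{99}$ ($a = - \frac{8}{-99} = \left(-8\right) \left(- \frac{1}{99}\right) = \frac{8}{99} \approx 0.080808$)
$f{\left(J,B \right)} = 51 J + J B^{3}$ ($f{\left(J,B \right)} = 51 J + B J B B = 51 J + J B^{2} B = 51 J + J B^{3}$)
$\left(-10197 - f{\left(a,-126 \right)}\right) - 18155 = \left(-10197 - \frac{8 \left(51 + \left(-126\right)^{3}\right)}{99}\right) - 18155 = \left(-10197 - \frac{8 \left(51 - 2000376\right)}{99}\right) - 18155 = \left(-10197 - \frac{8}{99} \left(-2000325\right)\right) - 18155 = \left(-10197 - - \frac{5334200}{33}\right) - 18155 = \left(-10197 + \frac{5334200}{33}\right) - 18155 = \frac{4997699}{33} - 18155 = \frac{4398584}{33}$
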